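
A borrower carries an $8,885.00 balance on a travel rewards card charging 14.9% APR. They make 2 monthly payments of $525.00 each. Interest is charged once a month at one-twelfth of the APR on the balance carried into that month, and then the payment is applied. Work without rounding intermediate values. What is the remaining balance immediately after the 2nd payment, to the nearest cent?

Monthly rate r = 14.9%/12 = 1.24167% = 0.0124167.
Each month: B ← B·(1+r) − $525.00.
Month 1: interest $110.32; balance after payment $8,470.32.
Month 2: interest $105.17; balance after payment $8,050.50.

$8,050.50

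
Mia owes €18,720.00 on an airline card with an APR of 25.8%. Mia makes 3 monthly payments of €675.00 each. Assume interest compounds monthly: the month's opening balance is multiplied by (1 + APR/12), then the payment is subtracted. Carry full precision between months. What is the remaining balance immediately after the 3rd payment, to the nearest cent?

Monthly rate r = 25.8%/12 = 2.15% = 0.0215.
Each month: B ← B·(1+r) − €675.00.
Month 1: interest €402.48; balance after payment €18,447.48.
Month 2: interest €396.62; balance after payment €18,169.10.
Month 3: interest €390.64; balance after payment €17,884.74.

€17,884.74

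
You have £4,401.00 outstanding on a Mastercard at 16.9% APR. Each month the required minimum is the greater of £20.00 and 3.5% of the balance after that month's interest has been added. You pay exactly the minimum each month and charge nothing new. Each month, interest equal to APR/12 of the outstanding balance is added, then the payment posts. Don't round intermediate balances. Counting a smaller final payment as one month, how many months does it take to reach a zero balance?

Monthly rate r = 16.9%/12 = 1.40833% = 0.0140833.
While 3.5% of the post-interest balance exceeds £20.00, each month B ← (B·(1+r))·(1 − 0.035), i.e. B shrinks by the factor (1+r)·0.965 = 0.97859.
This holds for months 1–95. Entering month 96 the balance is £563.17; 3.5% of the post-interest balance is now below £20.00, so the flat £20.00 minimum applies from here.
From month 96 a fixed £20.00 at rate r clears £563.17 in 37 more payments. Total: 95 + 37 = 132 months.

132 months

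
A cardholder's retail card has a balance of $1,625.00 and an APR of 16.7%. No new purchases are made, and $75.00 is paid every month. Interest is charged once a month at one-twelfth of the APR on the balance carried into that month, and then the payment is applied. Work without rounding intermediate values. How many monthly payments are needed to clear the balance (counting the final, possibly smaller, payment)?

26 months

Monthly rate r = 16.7%/12 = 1.39167% = 0.0139167.
Recurrence: B ← B·(1+r) − $75.00.
Month 1: interest $22.61; balance after payment $1,572.61.
Month 2: interest $21.89; balance after payment $1,519.50.
Closed form: n = −ln(1 − rB₀/P)/ln(1+r) = −ln(0.69847)/ln(1.01392) ≈ 25.965, so the balance reaches zero during payment 26.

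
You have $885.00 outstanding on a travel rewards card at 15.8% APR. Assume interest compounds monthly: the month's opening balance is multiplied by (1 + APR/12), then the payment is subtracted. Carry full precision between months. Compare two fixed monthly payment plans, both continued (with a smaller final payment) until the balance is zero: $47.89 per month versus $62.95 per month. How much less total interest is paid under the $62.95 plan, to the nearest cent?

Monthly rate r = 15.8%/12 = 1.31667% = 0.0131667.
At $47.89/mo: n = ⌈−ln(1 − rB₀/P)/ln(1+r)⌉ = 22 payments (last $15.14); total interest = total paid − $885.00 = $135.83.
At $62.95/mo: 16 payments (last $40.94); total interest $100.19.
Interest saved = $135.83 − $100.19 = $35.64.

$35.64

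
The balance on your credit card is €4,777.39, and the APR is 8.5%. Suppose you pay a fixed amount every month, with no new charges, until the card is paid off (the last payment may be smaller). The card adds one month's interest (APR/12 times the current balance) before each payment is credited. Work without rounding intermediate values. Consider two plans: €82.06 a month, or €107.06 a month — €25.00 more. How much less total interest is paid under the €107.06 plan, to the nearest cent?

Monthly rate r = 8.5%/12 = 0.708333% = 0.00708333.
At €82.06/mo: n = ⌈−ln(1 − rB₀/P)/ln(1+r)⌉ = 76 payments (last €26.76); total interest = total paid − €4,777.39 = €1,403.87.
At €107.06/mo: 54 payments (last €88.41); total interest €985.20.
Interest saved = €1,403.87 − €985.20 = €418.67.

€418.67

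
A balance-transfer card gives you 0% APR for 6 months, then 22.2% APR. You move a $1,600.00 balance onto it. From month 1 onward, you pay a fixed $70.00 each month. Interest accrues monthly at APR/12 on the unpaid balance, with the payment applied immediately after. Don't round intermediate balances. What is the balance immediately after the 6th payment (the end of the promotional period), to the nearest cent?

$1,180.00

Promo months 1–6 at r₀ = 0%/12 = 0; months 7+ at r₁ = 22.2%/12 = 0.0185.
After month 6 (no interest yet): B = $1,600.00 − 6·$70.00 = $1,180.00.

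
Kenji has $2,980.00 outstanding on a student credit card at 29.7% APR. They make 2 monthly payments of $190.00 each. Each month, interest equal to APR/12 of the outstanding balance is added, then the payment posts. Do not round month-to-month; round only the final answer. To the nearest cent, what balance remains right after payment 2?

$2,744.63

Monthly rate r = 29.7%/12 = 2.475% = 0.02475.
Each month: B ← B·(1+r) − $190.00.
Month 1: interest $73.75; balance after payment $2,863.76.
Month 2: interest $70.88; balance after payment $2,744.63.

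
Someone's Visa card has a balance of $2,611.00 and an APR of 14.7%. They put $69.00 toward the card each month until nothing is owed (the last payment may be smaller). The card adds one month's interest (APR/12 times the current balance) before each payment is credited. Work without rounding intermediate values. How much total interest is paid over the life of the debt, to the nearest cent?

Monthly rate r = 14.7%/12 = 1.225% = 0.01225.
Payoff takes n = ⌈−ln(1 − rB₀/P)/ln(1+r)⌉ = ⌈51.150⌉ = 52 payments; the last is $10.38.
Total paid = 51·$69.00 + $10.38 = $3,529.38.
Total interest = total paid − principal = $3,529.38 − $2,611.00 = $918.38.

$918.38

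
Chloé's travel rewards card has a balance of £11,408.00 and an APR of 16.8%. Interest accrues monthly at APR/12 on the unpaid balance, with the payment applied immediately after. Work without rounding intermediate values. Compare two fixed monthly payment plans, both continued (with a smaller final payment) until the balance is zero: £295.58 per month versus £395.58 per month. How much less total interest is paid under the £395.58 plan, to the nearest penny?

Monthly rate r = 16.8%/12 = 1.4% = 0.014.
At £295.58/mo: n = ⌈−ln(1 − rB₀/P)/ln(1+r)⌉ = 56 payments (last £267.97); total interest = total paid − £11,408.00 = £5,116.87.
At £395.58/mo: 38 payments (last £76.49); total interest £3,304.95.
Interest saved = £5,116.87 − £3,304.95 = £1,811.92.

£1,811.92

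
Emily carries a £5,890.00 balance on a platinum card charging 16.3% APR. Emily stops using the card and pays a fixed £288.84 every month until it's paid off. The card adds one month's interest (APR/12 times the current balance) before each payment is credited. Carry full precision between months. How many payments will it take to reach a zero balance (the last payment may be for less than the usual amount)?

Monthly rate r = 16.3%/12 = 1.35833% = 0.0135833.
Recurrence: B ← B·(1+r) − £288.84.
Month 1: interest £80.01; balance after payment £5,681.17.
Month 2: interest £77.17; balance after payment £5,469.50.
Closed form: n = −ln(1 − rB₀/P)/ln(1+r) = −ln(0.72301)/ln(1.01358) ≈ 24.039, so the balance reaches zero during payment 25.

25 months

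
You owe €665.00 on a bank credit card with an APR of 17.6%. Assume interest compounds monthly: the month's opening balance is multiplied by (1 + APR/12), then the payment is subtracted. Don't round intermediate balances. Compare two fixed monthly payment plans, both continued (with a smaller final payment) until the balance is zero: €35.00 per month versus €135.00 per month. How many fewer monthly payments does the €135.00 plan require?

17 fewer payments

Monthly rate r = 17.6%/12 = 1.46667% = 0.0146667.
At €35.00/mo: n = ⌈−ln(1 − rB₀/P)/ln(1+r)⌉ = 23 payments (last €15.28); total interest = total paid − €665.00 = €120.28.
At €135.00/mo: 6 payments (last €20.42); total interest €30.42.
Payments saved = 23 − 6 = 17.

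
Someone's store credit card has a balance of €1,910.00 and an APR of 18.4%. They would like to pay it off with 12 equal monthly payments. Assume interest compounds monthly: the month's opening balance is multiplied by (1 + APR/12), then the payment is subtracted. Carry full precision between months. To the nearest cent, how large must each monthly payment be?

€175.47

Monthly rate r = 18.4%/12 = 1.53333% = 0.0153333.
Level-payment amortization: P = B₀·r / (1 − (1+r)^(−n)) = 1910.00·0.0153333 / (1 − 1.01533^(−12)).
Denominator 1 − (1+r)^(−12) = 0.166901661.
P = 29.2867 / 0.166901661 ≈ 175.47.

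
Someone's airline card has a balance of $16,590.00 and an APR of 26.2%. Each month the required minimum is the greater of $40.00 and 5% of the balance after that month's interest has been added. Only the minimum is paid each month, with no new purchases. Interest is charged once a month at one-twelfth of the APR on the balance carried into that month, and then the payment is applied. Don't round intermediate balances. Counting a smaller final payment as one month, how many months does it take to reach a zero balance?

129 months

Monthly rate r = 26.2%/12 = 2.18333% = 0.0218333.
While 5% of the post-interest balance exceeds $40.00, each month B ← (B·(1+r))·(1 − 0.05), i.e. B shrinks by the factor (1+r)·0.95 = 0.97074.
This holds for months 1–103. Entering month 104 the balance is $778.98; 5% of the post-interest balance is now below $40.00, so the flat $40.00 minimum applies from here.
From month 104 a fixed $40.00 at rate r clears $778.98 in 26 more payments. Total: 103 + 26 = 129 months.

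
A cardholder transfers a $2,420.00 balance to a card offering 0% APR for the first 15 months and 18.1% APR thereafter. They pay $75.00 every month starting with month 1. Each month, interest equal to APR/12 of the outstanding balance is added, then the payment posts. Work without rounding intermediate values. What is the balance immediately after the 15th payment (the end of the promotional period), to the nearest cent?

Promo months 1–15 at r₀ = 0%/12 = 0; months 16+ at r₁ = 18.1%/12 = 0.0150833.
After month 15 (no interest yet): B = $2,420.00 − 15·$75.00 = $1,295.00.

$1,295.00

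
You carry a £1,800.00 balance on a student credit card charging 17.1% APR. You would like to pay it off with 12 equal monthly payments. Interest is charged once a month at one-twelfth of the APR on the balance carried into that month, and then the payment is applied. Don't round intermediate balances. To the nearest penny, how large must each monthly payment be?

Monthly rate r = 17.1%/12 = 1.425% = 0.01425.
Level-payment amortization: P = B₀·r / (1 − (1+r)^(−n)) = 1800.00·0.01425 / (1 − 1.01425^(−12)).
Denominator 1 − (1+r)^(−12) = 0.156160592.
P = 25.65 / 0.156160592 ≈ 164.25.

£164.25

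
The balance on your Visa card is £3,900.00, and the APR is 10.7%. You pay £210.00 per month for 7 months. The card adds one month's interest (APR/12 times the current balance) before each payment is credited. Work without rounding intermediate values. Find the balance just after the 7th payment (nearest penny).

Monthly rate r = 10.7%/12 = 0.891667% = 0.00891667.
Each month: B ← B·(1+r) − £210.00.
Month 1: interest £34.77; balance after payment £3,724.78.
Month 2: interest £33.21; balance after payment £3,547.99.
Month 3: interest £31.64; balance after payment £3,369.62.
Month 4: interest £30.05; balance after payment £3,189.67.
Month 5: interest £28.44; balance after payment £3,008.11.
Month 6: interest £26.82; balance after payment £2,824.93.
Month 7: interest £25.19; balance after payment £2,640.12.

£2,640.12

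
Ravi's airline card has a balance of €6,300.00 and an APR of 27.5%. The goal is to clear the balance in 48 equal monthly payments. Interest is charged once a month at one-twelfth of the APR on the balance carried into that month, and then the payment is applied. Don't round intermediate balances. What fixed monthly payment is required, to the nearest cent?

€217.77

Monthly rate r = 27.5%/12 = 2.29167% = 0.0229167.
Level-payment amortization: P = B₀·r / (1 − (1+r)^(−n)) = 6300.00·0.0229167 / (1 − 1.02292^(−48)).
Denominator 1 − (1+r)^(−48) = 0.662970612.
P = 144.375 / 0.662970612 ≈ 217.77.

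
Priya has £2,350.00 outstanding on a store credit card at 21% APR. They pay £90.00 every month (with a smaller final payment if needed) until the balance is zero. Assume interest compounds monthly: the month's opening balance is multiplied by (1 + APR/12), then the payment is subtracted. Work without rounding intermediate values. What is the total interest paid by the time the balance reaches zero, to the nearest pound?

£817

Monthly rate r = 21%/12 = 1.75% = 0.0175.
Payoff takes n = ⌈−ln(1 − rB₀/P)/ln(1+r)⌉ = ⌈35.193⌉ = 36 payments; the last is £17.46.
Total paid = 35·£90.00 + £17.46 = £3,167.46.
Total interest = total paid − principal = £3,167.46 − £2,350.00 = £817.46.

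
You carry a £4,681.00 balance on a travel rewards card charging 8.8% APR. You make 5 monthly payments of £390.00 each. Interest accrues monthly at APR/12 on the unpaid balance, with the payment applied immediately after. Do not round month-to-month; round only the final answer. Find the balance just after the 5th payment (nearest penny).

Monthly rate r = 8.8%/12 = 0.733333% = 0.00733333.
Each month: B ← B·(1+r) − £390.00.
Month 1: interest £34.33; balance after payment £4,325.33.
Month 2: interest £31.72; balance after payment £3,967.05.
Month 3: interest £29.09; balance after payment £3,606.14.
Month 4: interest £26.45; balance after payment £3,242.58.
Month 5: interest £23.78; balance after payment £2,876.36.

£2,876.36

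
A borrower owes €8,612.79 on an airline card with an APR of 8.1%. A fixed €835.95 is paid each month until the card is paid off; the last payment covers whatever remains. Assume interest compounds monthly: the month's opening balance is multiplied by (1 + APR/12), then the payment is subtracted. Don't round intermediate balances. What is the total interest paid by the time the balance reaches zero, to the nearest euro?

Monthly rate r = 8.1%/12 = 0.675% = 0.00675.
Payoff takes n = ⌈−ln(1 − rB₀/P)/ln(1+r)⌉ = ⌈10.715⌉ = 11 payments; the last is €598.10.
Total paid = 10·€835.95 + €598.10 = €8,957.60.
Total interest = total paid − principal = €8,957.60 − €8,612.79 = €344.81.

€345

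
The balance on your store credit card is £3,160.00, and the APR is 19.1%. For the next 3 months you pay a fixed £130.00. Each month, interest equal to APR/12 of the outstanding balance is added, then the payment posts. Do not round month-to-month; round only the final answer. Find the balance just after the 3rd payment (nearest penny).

Monthly rate r = 19.1%/12 = 1.59167% = 0.0159167.
Each month: B ← B·(1+r) − £130.00.
Month 1: interest £50.30; balance after payment £3,080.30.
Month 2: interest £49.03; balance after payment £2,999.32.
Month 3: interest £47.74; balance after payment £2,917.06.

£2,917.06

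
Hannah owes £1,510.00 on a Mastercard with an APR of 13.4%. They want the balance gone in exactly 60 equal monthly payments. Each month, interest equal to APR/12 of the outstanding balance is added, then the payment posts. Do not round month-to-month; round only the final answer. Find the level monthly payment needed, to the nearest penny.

£34.67

Monthly rate r = 13.4%/12 = 1.11667% = 0.0111667.
Level-payment amortization: P = B₀·r / (1 − (1+r)^(−n)) = 1510.00·0.0111667 / (1 − 1.01117^(−60)).
Denominator 1 − (1+r)^(−60) = 0.486387806.
P = 16.8617 / 0.486387806 ≈ 34.67.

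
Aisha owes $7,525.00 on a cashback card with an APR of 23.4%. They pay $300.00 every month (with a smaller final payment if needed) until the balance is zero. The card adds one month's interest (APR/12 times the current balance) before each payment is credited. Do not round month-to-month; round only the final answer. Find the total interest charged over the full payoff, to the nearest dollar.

$2,909

Monthly rate r = 23.4%/12 = 1.95% = 0.0195.
Payoff takes n = ⌈−ln(1 − rB₀/P)/ln(1+r)⌉ = ⌈34.777⌉ = 35 payments; the last is $233.70.
Total paid = 34·$300.00 + $233.70 = $10,433.70.
Total interest = total paid − principal = $10,433.70 − $7,525.00 = $2,908.70.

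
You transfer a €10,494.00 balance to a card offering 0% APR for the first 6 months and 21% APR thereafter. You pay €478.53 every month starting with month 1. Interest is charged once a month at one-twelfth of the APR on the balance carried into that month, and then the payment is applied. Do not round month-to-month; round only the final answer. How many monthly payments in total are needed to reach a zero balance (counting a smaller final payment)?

25 months

Promo months 1–6 at r₀ = 0%/12 = 0; months 7+ at r₁ = 21%/12 = 0.0175.
After month 6 (no interest yet): B = €10,494.00 − 6·€478.53 = €7,622.82.
Then at r₁ with €478.53/mo: n₂ = −ln(1 − r₁·B/P)/ln(1+r₁) ≈ 18.84 → 19 more payments.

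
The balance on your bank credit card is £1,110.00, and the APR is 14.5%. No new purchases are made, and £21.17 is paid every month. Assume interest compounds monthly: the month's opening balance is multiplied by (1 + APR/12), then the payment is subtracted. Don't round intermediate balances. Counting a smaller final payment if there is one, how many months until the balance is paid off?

84 months

Monthly rate r = 14.5%/12 = 1.20833% = 0.0120833.
Recurrence: B ← B·(1+r) − £21.17.
Month 1: interest £13.41; balance after payment £1,102.24.
Month 2: interest £13.32; balance after payment £1,094.39.
Closed form: n = −ln(1 − rB₀/P)/ln(1+r) = −ln(0.36644)/ln(1.01208) ≈ 83.584, so the balance reaches zero during payment 84.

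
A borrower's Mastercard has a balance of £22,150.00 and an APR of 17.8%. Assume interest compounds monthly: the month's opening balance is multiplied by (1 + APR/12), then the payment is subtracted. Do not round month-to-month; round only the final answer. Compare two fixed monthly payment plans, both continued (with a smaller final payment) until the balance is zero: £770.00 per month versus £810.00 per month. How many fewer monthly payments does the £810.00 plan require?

2 fewer payments

Monthly rate r = 17.8%/12 = 1.48333% = 0.0148333.
At £770.00/mo: n = ⌈−ln(1 − rB₀/P)/ln(1+r)⌉ = 38 payments (last £604.54); total interest = total paid − £22,150.00 = £6,944.54.
At £810.00/mo: 36 payments (last £270.62); total interest £6,470.62.
Payments saved = 38 − 36 = 2.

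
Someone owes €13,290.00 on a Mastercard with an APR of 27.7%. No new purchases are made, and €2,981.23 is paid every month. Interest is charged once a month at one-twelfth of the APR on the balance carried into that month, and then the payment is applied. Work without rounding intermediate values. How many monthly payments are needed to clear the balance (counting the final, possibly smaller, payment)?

Monthly rate r = 27.7%/12 = 2.30833% = 0.0230833.
Recurrence: B ← B·(1+r) − €2,981.23.
Month 1: interest €306.78; balance after payment €10,615.55.
Month 2: interest €245.04; balance after payment €7,879.36.
Month 3: interest €181.88; balance after payment €5,080.01.
Month 4: interest €117.26; balance after payment €2,216.05.
Month 5: interest €51.15; balance after payment €0.00.

5 payments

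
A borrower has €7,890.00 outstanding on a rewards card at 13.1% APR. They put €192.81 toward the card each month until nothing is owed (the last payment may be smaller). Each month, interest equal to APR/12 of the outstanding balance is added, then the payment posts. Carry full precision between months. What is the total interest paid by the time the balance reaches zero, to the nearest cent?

Monthly rate r = 13.1%/12 = 1.09167% = 0.0109167.
Payoff takes n = ⌈−ln(1 − rB₀/P)/ln(1+r)⌉ = ⌈54.515⌉ = 55 payments; the last is €99.52.
Total paid = 54·€192.81 + €99.52 = €10,511.26.
Total interest = total paid − principal = €10,511.26 − €7,890.00 = €2,621.26.

€2,621.26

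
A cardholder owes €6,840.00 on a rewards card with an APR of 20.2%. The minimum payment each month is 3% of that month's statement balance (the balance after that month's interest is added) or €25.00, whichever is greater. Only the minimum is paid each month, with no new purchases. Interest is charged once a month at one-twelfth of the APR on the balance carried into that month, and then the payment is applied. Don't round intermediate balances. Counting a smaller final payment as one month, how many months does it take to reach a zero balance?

Monthly rate r = 20.2%/12 = 1.68333% = 0.0168333.
While 3% of the post-interest balance exceeds €25.00, each month B ← (B·(1+r))·(1 − 0.03), i.e. B shrinks by the factor (1+r)·0.97 = 0.98633.
This holds for months 1–155. Entering month 156 the balance is €809.82; 3% of the post-interest balance is now below €25.00, so the flat €25.00 minimum applies from here.
From month 156 a fixed €25.00 at rate r clears €809.82 in 48 more payments. Total: 155 + 48 = 203 months.

203 months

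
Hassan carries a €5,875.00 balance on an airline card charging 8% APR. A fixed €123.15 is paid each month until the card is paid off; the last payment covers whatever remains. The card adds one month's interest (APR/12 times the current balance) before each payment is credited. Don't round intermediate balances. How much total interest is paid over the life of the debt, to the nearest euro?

Monthly rate r = 8%/12 = 0.666667% = 0.00666667.
Payoff takes n = ⌈−ln(1 − rB₀/P)/ln(1+r)⌉ = ⌈57.609⌉ = 58 payments; the last is €75.08.
Total paid = 57·€123.15 + €75.08 = €7,094.63.
Total interest = total paid − principal = €7,094.63 − €5,875.00 = €1,219.63.

€1,220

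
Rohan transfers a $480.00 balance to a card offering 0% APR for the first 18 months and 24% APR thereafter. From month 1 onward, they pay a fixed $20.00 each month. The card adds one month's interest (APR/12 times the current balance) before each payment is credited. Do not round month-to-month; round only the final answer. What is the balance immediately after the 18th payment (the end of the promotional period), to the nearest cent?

$120.00

Promo months 1–18 at r₀ = 0%/12 = 0; months 19+ at r₁ = 24%/12 = 0.02.
After month 18 (no interest yet): B = $480.00 − 18·$20.00 = $120.00.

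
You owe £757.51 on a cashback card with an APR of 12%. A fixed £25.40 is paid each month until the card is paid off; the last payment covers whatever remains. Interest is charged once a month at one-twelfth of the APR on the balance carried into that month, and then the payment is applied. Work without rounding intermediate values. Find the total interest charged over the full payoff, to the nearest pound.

£147

Monthly rate r = 12%/12 = 1% = 0.01.
Payoff takes n = ⌈−ln(1 − rB₀/P)/ln(1+r)⌉ = ⌈35.592⌉ = 36 payments; the last is £15.07.
Total paid = 35·£25.40 + £15.07 = £904.07.
Total interest = total paid − principal = £904.07 − £757.51 = £146.56.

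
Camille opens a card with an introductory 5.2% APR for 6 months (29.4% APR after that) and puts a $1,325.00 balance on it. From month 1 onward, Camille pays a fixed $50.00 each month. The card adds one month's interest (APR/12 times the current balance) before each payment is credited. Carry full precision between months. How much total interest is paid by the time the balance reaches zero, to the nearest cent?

$481.42

Promo months 1–6 at r₀ = 5.2%/12 = 0.00433333; months 7+ at r₁ = 29.4%/12 = 0.0245.
After month 6: iterate B ← B·(1+r₀) − $50.00 for 6 months → $1,056.56.
Then at r₁ with $50.00/mo: n₂ = −ln(1 − r₁·B/P)/ln(1+r₁) ≈ 30.13 → 31 more payments.
Total paid = 36·$50.00 + $6.42 = $1,806.42; interest = $1,806.42 − $1,325.00 = $481.42.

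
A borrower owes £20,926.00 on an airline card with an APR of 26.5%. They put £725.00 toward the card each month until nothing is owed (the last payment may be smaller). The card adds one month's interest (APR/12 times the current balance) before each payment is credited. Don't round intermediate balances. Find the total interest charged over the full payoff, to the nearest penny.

Monthly rate r = 26.5%/12 = 2.20833% = 0.0220833.
Payoff takes n = ⌈−ln(1 − rB₀/P)/ln(1+r)⌉ = ⌈46.443⌉ = 47 payments; the last is £323.21.
Total paid = 46·£725.00 + £323.21 = £33,673.21.
Total interest = total paid − principal = £33,673.21 − £20,926.00 = £12,747.21.

£12,747.21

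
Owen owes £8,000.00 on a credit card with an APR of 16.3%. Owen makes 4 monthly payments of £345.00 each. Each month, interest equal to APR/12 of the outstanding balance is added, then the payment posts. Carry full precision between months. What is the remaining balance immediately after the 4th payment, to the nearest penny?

Monthly rate r = 16.3%/12 = 1.35833% = 0.0135833.
Each month: B ← B·(1+r) − £345.00.
Month 1: interest £108.67; balance after payment £7,763.67.
Month 2: interest £105.46; balance after payment £7,524.12.
Month 3: interest £102.20; balance after payment £7,281.33.
Month 4: interest £98.90; balance after payment £7,035.23.

£7,035.23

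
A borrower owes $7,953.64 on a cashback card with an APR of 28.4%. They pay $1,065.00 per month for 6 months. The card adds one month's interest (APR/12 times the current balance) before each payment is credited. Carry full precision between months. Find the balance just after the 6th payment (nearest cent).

$2,371.81

Monthly rate r = 28.4%/12 = 2.36667% = 0.0236667.
Each month: B ← B·(1+r) − $1,065.00.
Month 1: interest $188.24; balance after payment $7,076.88.
Month 2: interest $167.49; balance after payment $6,179.36.
Month 3: interest $146.24; balance after payment $5,260.61.
Month 4: interest $124.50; balance after payment $4,320.11.
Month 5: interest $102.24; balance after payment $3,357.35.
Month 6: interest $79.46; balance after payment $2,371.81.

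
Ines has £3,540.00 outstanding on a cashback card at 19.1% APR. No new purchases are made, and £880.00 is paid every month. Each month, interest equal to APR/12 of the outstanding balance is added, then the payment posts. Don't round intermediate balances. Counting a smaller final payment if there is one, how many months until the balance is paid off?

Monthly rate r = 19.1%/12 = 1.59167% = 0.0159167.
Recurrence: B ← B·(1+r) − £880.00.
Month 1: interest £56.35; balance after payment £2,716.34.
Month 2: interest £43.24; balance after payment £1,879.58.
Month 3: interest £29.92; balance after payment £1,029.50.
Month 4: interest £16.39; balance after payment £165.88.
Month 5: interest £2.64; balance after payment £0.00.

5 months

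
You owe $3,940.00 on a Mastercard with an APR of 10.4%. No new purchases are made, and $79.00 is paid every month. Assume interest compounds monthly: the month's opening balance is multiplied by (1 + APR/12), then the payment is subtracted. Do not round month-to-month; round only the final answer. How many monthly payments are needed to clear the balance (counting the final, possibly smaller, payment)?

66 payments

Monthly rate r = 10.4%/12 = 0.866667% = 0.00866667.
Recurrence: B ← B·(1+r) − $79.00.
Month 1: interest $34.15; balance after payment $3,895.15.
Month 2: interest $33.76; balance after payment $3,849.90.
Closed form: n = −ln(1 − rB₀/P)/ln(1+r) = −ln(0.56776)/ln(1.00867) ≈ 65.596, so the balance reaches zero during payment 66.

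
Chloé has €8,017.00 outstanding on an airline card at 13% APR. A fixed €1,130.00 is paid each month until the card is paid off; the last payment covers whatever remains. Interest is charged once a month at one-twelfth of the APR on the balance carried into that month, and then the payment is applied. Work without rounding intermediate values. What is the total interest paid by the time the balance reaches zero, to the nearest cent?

€371.44

Monthly rate r = 13%/12 = 1.08333% = 0.0108333.
Payoff takes n = ⌈−ln(1 − rB₀/P)/ln(1+r)⌉ = ⌈7.422⌉ = 8 payments; the last is €478.44.
Total paid = 7·€1,130.00 + €478.44 = €8,388.44.
Total interest = total paid − principal = €8,388.44 − €8,017.00 = €371.44.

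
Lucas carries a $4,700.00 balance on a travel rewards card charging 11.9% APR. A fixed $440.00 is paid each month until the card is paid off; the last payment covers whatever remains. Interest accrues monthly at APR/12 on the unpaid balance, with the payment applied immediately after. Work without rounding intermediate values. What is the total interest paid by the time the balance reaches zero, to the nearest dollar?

Monthly rate r = 11.9%/12 = 0.991667% = 0.00991667.
Payoff takes n = ⌈−ln(1 − rB₀/P)/ln(1+r)⌉ = ⌈11.347⌉ = 12 payments; the last is $153.12.
Total paid = 11·$440.00 + $153.12 = $4,993.12.
Total interest = total paid − principal = $4,993.12 − $4,700.00 = $293.12.

$293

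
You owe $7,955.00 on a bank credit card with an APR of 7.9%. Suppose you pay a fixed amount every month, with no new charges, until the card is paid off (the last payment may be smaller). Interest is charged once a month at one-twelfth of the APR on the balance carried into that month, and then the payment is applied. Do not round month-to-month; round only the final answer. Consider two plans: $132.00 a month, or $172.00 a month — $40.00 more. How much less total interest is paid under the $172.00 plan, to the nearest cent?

$649.52

Monthly rate r = 7.9%/12 = 0.658333% = 0.00658333.
At $132.00/mo: n = ⌈−ln(1 − rB₀/P)/ln(1+r)⌉ = 78 payments (last $3.25); total interest = total paid − $7,955.00 = $2,212.25.
At $172.00/mo: 56 payments (last $57.73); total interest $1,562.73.
Interest saved = $2,212.25 − $1,562.73 = $649.52.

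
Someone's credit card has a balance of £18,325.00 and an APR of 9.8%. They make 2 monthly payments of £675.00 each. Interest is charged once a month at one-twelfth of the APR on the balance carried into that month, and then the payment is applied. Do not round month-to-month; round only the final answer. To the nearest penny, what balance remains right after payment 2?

£17,270.02

Monthly rate r = 9.8%/12 = 0.816667% = 0.00816667.
Each month: B ← B·(1+r) − £675.00.
Month 1: interest £149.65; balance after payment £17,799.65.
Month 2: interest £145.36; balance after payment £17,270.02.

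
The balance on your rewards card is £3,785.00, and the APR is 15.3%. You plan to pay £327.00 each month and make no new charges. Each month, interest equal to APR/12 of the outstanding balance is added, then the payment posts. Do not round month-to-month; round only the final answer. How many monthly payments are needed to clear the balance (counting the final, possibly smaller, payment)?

Monthly rate r = 15.3%/12 = 1.275% = 0.01275.
Recurrence: B ← B·(1+r) − £327.00.
Month 1: interest £48.26; balance after payment £3,506.26.
Month 2: interest £44.70; balance after payment £3,223.96.
Closed form: n = −ln(1 − rB₀/P)/ln(1+r) = −ln(0.85242)/ln(1.01275) ≈ 12.603, so the balance reaches zero during payment 13.

13 payments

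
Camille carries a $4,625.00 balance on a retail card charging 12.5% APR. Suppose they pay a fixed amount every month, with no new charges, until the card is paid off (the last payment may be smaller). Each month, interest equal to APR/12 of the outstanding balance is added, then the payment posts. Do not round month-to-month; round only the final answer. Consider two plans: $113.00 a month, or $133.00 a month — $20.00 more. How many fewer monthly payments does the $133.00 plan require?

Monthly rate r = 12.5%/12 = 1.04167% = 0.0104167.
At $113.00/mo: n = ⌈−ln(1 − rB₀/P)/ln(1+r)⌉ = 54 payments (last $71.03); total interest = total paid − $4,625.00 = $1,435.03.
At $133.00/mo: 44 payments (last $53.86); total interest $1,147.86.
Payments saved = 54 − 44 = 10.

10 fewer payments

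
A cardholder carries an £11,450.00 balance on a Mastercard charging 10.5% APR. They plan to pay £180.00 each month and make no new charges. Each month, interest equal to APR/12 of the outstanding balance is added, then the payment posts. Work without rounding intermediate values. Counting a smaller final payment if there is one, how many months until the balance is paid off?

Monthly rate r = 10.5%/12 = 0.875% = 0.00875.
Recurrence: B ← B·(1+r) − £180.00.
Month 1: interest £100.19; balance after payment £11,370.19.
Month 2: interest £99.49; balance after payment £11,289.68.
Closed form: n = −ln(1 − rB₀/P)/ln(1+r) = −ln(0.4434)/ln(1.00875) ≈ 93.352, so the balance reaches zero during payment 94.

94 months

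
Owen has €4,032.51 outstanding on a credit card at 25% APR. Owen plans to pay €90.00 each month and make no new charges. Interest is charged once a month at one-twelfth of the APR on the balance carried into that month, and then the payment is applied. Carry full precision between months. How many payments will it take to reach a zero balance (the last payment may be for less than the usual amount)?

Monthly rate r = 25%/12 = 2.08333% = 0.0208333.
Recurrence: B ← B·(1+r) − €90.00.
Month 1: interest €84.01; balance after payment €4,026.52.
Month 2: interest €83.89; balance after payment €4,020.41.
Closed form: n = −ln(1 − rB₀/P)/ln(1+r) = −ln(0.066549)/ln(1.02083) ≈ 131.422, so the balance reaches zero during payment 132.

132 months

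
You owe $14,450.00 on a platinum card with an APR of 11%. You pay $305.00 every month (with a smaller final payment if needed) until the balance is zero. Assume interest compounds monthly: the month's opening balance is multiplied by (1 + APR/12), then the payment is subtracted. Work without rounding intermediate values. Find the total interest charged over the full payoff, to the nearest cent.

Monthly rate r = 11%/12 = 0.916667% = 0.00916667.
Payoff takes n = ⌈−ln(1 − rB₀/P)/ln(1+r)⌉ = ⌈62.431⌉ = 63 payments; the last is $131.66.
Total paid = 62·$305.00 + $131.66 = $19,041.66.
Total interest = total paid − principal = $19,041.66 − $14,450.00 = $4,591.66.

$4,591.66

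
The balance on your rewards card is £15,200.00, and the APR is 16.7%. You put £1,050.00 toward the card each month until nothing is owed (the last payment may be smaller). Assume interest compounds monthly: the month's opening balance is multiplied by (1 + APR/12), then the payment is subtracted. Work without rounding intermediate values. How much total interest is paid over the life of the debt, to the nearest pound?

£1,893

Monthly rate r = 16.7%/12 = 1.39167% = 0.0139167.
Payoff takes n = ⌈−ln(1 − rB₀/P)/ln(1+r)⌉ = ⌈16.278⌉ = 17 payments; the last is £293.13.
Total paid = 16·£1,050.00 + £293.13 = £17,093.13.
Total interest = total paid − principal = £17,093.13 − £15,200.00 = £1,893.13.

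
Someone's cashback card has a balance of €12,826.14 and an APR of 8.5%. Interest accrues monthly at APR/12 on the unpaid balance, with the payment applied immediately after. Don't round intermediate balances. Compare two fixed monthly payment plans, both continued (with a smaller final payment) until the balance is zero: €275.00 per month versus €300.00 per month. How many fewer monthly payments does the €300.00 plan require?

5 fewer payments

Monthly rate r = 8.5%/12 = 0.708333% = 0.00708333.
At €275.00/mo: n = ⌈−ln(1 − rB₀/P)/ln(1+r)⌉ = 57 payments (last €224.64); total interest = total paid − €12,826.14 = €2,798.50.
At €300.00/mo: 52 payments (last €32.53); total interest €2,506.39.
Payments saved = 57 − 52 = 5.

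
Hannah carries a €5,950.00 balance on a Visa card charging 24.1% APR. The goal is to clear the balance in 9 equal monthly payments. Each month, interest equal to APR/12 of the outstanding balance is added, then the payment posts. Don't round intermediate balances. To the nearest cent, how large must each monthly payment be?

€729.26

Monthly rate r = 24.1%/12 = 2.00833% = 0.0200833.
Level-payment amortization: P = B₀·r / (1 − (1+r)^(−n)) = 5950.00·0.0200833 / (1 − 1.02008^(−9)).
Denominator 1 − (1+r)^(−9) = 0.163859744.
P = 119.496 / 0.163859744 ≈ 729.26.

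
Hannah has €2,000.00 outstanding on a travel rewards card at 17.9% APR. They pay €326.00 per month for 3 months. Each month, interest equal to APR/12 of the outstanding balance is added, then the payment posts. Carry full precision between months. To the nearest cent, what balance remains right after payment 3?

€1,098.18

Monthly rate r = 17.9%/12 = 1.49167% = 0.0149167.
Each month: B ← B·(1+r) − €326.00.
Month 1: interest €29.83; balance after payment €1,703.83.
Month 2: interest €25.42; balance after payment €1,403.25.
Month 3: interest €20.93; balance after payment €1,098.18.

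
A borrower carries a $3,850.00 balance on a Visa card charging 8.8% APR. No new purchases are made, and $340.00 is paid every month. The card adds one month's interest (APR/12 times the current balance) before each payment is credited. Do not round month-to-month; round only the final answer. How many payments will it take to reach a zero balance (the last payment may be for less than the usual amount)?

Monthly rate r = 8.8%/12 = 0.733333% = 0.00733333.
Recurrence: B ← B·(1+r) − $340.00.
Month 1: interest $28.23; balance after payment $3,538.23.
Month 2: interest $25.95; balance after payment $3,224.18.
Closed form: n = −ln(1 − rB₀/P)/ln(1+r) = −ln(0.91696)/ln(1.00733) ≈ 11.865, so the balance reaches zero during payment 12.

12 payments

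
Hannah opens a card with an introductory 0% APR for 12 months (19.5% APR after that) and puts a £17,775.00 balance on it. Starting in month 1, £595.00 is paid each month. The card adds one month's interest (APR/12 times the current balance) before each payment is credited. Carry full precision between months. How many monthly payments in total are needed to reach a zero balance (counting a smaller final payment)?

34 months

Promo months 1–12 at r₀ = 0%/12 = 0; months 13+ at r₁ = 19.5%/12 = 0.01625.
After month 12 (no interest yet): B = £17,775.00 − 12·£595.00 = £10,635.00.
Then at r₁ with £595.00/mo: n₂ = −ln(1 − r₁·B/P)/ln(1+r₁) ≈ 21.29 → 22 more payments.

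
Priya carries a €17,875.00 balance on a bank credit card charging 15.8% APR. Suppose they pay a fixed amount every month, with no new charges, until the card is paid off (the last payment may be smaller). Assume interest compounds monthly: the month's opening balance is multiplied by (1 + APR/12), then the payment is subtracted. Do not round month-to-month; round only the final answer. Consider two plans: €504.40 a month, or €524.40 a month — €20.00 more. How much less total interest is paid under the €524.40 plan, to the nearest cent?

€354.03

Monthly rate r = 15.8%/12 = 1.31667% = 0.0131667.
At €504.40/mo: n = ⌈−ln(1 − rB₀/P)/ln(1+r)⌉ = 49 payments (last €23.76); total interest = total paid − €17,875.00 = €6,359.96.
At €524.40/mo: 46 payments (last €282.93); total interest €6,005.93.
Interest saved = €6,359.96 − €6,005.93 = €354.03.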